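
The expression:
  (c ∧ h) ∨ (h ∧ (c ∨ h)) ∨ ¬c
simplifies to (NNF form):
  h ∨ ¬c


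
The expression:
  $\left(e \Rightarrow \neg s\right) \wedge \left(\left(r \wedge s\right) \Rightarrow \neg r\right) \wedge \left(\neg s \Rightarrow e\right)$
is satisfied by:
  {e: True, r: False, s: False}
  {e: True, r: True, s: False}
  {s: True, r: False, e: False}


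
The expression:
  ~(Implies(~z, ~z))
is never true.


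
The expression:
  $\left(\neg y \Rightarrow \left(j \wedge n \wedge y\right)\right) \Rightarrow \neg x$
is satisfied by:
  {y: False, x: False}
  {x: True, y: False}
  {y: True, x: False}


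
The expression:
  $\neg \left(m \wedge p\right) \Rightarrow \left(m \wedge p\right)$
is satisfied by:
  {m: True, p: True}


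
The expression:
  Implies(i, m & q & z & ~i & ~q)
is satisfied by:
  {i: False}


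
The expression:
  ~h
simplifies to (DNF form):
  ~h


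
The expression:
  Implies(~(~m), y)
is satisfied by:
  {y: True, m: False}
  {m: False, y: False}
  {m: True, y: True}


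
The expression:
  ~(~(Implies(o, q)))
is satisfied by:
  {q: True, o: False}
  {o: False, q: False}
  {o: True, q: True}


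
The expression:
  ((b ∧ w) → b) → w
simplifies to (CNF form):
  w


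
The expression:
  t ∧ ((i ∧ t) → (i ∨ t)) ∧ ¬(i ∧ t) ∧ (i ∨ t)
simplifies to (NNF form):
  t ∧ ¬i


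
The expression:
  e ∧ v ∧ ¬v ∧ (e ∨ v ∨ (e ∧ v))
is never true.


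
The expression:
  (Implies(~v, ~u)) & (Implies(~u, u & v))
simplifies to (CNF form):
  u & v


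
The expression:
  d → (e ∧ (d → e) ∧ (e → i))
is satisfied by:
  {i: True, e: True, d: False}
  {i: True, e: False, d: False}
  {e: True, i: False, d: False}
  {i: False, e: False, d: False}
  {i: True, d: True, e: True}


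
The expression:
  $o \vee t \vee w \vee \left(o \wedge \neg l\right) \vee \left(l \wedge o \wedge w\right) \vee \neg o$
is always true.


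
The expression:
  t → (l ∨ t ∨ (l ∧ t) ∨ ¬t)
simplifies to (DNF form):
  True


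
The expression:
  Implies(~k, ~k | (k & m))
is always true.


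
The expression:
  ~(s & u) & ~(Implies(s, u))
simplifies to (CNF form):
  s & ~u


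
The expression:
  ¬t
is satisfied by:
  {t: False}


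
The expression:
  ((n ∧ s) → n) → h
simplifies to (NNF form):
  h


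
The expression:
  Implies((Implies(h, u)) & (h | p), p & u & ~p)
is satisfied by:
  {h: False, p: False, u: False}
  {u: True, h: False, p: False}
  {h: True, u: False, p: False}
  {p: True, h: True, u: False}


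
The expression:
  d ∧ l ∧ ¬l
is never true.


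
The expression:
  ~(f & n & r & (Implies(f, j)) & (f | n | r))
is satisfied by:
  {r: False, n: False, j: False, f: False}
  {f: True, r: False, n: False, j: False}
  {j: True, r: False, n: False, f: False}
  {f: True, j: True, r: False, n: False}
  {n: True, f: False, r: False, j: False}
  {f: True, n: True, r: False, j: False}
  {j: True, n: True, f: False, r: False}
  {f: True, j: True, n: True, r: False}
  {r: True, j: False, n: False, f: False}
  {f: True, r: True, j: False, n: False}
  {j: True, r: True, f: False, n: False}
  {f: True, j: True, r: True, n: False}
  {n: True, r: True, j: False, f: False}
  {f: True, n: True, r: True, j: False}
  {j: True, n: True, r: True, f: False}


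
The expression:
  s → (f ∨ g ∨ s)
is always true.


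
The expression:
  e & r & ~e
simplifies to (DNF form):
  False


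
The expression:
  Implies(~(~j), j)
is always true.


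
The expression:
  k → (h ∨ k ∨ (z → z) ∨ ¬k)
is always true.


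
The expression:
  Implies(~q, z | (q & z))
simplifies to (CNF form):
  q | z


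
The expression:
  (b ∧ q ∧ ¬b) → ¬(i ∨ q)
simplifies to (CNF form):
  True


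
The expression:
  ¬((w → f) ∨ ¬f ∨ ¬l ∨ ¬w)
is never true.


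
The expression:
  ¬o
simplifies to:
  ¬o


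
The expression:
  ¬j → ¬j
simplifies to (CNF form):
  True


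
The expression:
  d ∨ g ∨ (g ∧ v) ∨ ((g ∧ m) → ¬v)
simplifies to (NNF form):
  True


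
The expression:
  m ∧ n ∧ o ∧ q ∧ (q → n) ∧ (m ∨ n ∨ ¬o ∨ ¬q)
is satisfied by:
  {m: True, o: True, q: True, n: True}


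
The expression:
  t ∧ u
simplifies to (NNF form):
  t ∧ u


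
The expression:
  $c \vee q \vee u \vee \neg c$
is always true.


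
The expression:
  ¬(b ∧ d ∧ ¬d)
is always true.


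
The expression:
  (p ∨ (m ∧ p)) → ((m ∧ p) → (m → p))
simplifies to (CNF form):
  True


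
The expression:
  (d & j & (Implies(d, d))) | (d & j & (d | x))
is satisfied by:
  {j: True, d: True}


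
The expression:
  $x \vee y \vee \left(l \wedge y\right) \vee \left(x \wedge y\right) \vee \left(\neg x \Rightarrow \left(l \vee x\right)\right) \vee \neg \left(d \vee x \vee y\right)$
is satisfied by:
  {y: True, l: True, x: True, d: False}
  {y: True, l: True, x: False, d: False}
  {y: True, x: True, l: False, d: False}
  {y: True, x: False, l: False, d: False}
  {l: True, x: True, y: False, d: False}
  {l: True, y: False, x: False, d: False}
  {l: False, x: True, y: False, d: False}
  {l: False, y: False, x: False, d: False}
  {y: True, d: True, l: True, x: True}
  {y: True, d: True, l: True, x: False}
  {y: True, d: True, x: True, l: False}
  {y: True, d: True, x: False, l: False}
  {d: True, l: True, x: True, y: False}
  {d: True, l: True, x: False, y: False}
  {d: True, x: True, l: False, y: False}


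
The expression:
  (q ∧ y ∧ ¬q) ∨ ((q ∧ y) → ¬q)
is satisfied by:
  {q: False, y: False}
  {y: True, q: False}
  {q: True, y: False}


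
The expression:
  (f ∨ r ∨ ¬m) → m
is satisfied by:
  {m: True}


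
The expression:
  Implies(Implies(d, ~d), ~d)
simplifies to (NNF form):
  True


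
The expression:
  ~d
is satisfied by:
  {d: False}


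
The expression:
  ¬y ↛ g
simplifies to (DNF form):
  ¬g ∧ ¬y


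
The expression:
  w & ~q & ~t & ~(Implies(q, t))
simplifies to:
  False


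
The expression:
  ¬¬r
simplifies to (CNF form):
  r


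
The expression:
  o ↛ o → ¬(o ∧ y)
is always true.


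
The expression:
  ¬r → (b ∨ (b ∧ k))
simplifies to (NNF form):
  b ∨ r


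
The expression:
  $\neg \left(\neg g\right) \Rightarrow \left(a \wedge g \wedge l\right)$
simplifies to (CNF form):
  $\left(a \vee \neg g\right) \wedge \left(l \vee \neg g\right)$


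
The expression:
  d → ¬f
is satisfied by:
  {d: False, f: False}
  {f: True, d: False}
  {d: True, f: False}


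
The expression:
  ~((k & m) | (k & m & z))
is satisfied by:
  {k: False, m: False}
  {m: True, k: False}
  {k: True, m: False}


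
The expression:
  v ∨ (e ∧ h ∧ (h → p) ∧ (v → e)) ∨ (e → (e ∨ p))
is always true.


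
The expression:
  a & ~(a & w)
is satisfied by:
  {a: True, w: False}


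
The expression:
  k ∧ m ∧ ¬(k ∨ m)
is never true.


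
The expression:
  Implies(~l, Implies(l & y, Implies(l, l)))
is always true.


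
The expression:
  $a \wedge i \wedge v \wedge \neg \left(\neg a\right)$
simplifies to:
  $a \wedge i \wedge v$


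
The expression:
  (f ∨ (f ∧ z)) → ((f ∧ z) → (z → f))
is always true.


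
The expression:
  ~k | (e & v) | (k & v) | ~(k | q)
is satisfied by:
  {v: True, k: False}
  {k: False, v: False}
  {k: True, v: True}


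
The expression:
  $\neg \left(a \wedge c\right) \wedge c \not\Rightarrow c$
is never true.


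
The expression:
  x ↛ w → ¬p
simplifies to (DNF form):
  w ∨ ¬p ∨ ¬x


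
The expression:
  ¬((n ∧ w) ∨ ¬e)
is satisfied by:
  {e: True, w: False, n: False}
  {n: True, e: True, w: False}
  {w: True, e: True, n: False}


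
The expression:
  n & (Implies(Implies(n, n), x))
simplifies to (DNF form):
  n & x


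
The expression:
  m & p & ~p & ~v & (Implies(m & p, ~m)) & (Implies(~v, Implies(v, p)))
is never true.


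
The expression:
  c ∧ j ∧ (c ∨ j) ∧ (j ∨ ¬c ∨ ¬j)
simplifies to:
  c ∧ j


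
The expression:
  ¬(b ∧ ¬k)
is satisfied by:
  {k: True, b: False}
  {b: False, k: False}
  {b: True, k: True}


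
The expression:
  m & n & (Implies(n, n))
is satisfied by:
  {m: True, n: True}


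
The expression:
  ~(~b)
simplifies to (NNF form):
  b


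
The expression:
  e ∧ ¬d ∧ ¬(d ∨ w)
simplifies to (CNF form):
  e ∧ ¬d ∧ ¬w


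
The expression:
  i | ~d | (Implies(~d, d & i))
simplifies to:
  True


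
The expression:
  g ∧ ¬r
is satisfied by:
  {g: True, r: False}


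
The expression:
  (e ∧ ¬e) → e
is always true.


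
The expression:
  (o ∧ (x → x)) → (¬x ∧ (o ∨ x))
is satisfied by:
  {o: False, x: False}
  {x: True, o: False}
  {o: True, x: False}


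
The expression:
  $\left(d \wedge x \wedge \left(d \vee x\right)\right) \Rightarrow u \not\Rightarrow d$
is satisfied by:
  {d: False, x: False}
  {x: True, d: False}
  {d: True, x: False}


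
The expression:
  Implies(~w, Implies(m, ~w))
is always true.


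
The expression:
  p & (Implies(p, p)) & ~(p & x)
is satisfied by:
  {p: True, x: False}


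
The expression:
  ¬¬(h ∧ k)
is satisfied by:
  {h: True, k: True}


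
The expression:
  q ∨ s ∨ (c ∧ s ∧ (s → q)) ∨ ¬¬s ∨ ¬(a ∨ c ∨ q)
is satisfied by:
  {q: True, s: True, c: False, a: False}
  {a: True, q: True, s: True, c: False}
  {q: True, s: True, c: True, a: False}
  {a: True, q: True, s: True, c: True}
  {q: True, c: False, s: False, a: False}
  {q: True, a: True, c: False, s: False}
  {q: True, c: True, s: False, a: False}
  {q: True, a: True, c: True, s: False}
  {s: True, a: False, c: False, q: False}
  {a: True, s: True, c: False, q: False}
  {s: True, c: True, a: False, q: False}
  {a: True, s: True, c: True, q: False}
  {a: False, c: False, s: False, q: False}


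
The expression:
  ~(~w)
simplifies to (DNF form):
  w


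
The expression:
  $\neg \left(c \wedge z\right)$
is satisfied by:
  {c: False, z: False}
  {z: True, c: False}
  {c: True, z: False}


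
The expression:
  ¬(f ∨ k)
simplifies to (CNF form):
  ¬f ∧ ¬k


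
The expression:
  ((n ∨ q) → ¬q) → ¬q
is always true.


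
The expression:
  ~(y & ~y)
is always true.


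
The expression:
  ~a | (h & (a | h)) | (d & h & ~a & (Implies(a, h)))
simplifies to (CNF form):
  h | ~a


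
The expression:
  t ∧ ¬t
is never true.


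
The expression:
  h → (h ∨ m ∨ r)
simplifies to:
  True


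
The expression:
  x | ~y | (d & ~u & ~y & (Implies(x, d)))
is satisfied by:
  {x: True, y: False}
  {y: False, x: False}
  {y: True, x: True}


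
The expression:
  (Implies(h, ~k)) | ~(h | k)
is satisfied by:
  {h: False, k: False}
  {k: True, h: False}
  {h: True, k: False}


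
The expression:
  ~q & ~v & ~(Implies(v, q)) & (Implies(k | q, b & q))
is never true.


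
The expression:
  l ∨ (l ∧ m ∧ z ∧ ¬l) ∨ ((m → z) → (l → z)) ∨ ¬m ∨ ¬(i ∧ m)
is always true.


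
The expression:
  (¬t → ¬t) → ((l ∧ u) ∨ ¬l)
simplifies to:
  u ∨ ¬l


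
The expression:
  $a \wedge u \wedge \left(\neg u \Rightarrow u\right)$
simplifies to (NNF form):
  $a \wedge u$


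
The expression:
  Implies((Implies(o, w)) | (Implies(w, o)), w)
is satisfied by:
  {w: True}


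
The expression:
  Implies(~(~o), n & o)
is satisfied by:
  {n: True, o: False}
  {o: False, n: False}
  {o: True, n: True}


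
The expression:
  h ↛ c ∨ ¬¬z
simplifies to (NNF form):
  z ∨ (h ∧ ¬c)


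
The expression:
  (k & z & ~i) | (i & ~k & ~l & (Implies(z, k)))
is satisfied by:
  {k: True, z: True, i: False, l: False}
  {k: True, l: True, z: True, i: False}
  {i: True, l: False, z: False, k: False}


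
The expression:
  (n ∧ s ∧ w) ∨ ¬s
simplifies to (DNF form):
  (n ∧ w) ∨ ¬s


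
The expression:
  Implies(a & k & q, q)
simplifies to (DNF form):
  True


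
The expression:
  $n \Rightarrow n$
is always true.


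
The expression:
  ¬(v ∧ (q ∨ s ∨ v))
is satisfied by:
  {v: False}


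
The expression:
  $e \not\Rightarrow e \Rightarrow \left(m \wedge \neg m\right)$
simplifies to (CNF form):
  $\text{True}$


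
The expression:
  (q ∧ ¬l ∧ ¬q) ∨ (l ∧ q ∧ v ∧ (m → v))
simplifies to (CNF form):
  l ∧ q ∧ v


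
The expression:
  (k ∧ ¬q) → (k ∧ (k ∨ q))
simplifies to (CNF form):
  True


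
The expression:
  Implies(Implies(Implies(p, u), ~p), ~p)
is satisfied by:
  {u: True, p: False}
  {p: False, u: False}
  {p: True, u: True}


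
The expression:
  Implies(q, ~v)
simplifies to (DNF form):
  ~q | ~v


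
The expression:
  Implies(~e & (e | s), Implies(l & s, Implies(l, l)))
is always true.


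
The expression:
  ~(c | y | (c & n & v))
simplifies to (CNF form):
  ~c & ~y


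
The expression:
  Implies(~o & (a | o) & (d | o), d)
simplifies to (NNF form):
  True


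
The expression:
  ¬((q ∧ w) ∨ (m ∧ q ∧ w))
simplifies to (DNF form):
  ¬q ∨ ¬w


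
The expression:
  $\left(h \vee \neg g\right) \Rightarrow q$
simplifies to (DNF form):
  $q \vee \left(g \wedge \neg h\right)$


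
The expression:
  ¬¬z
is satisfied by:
  {z: True}


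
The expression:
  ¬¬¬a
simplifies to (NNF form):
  ¬a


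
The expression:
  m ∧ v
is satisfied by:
  {m: True, v: True}


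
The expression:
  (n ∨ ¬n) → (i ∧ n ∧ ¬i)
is never true.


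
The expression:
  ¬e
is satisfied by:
  {e: False}


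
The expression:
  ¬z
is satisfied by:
  {z: False}


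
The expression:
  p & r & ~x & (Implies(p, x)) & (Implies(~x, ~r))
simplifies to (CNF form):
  False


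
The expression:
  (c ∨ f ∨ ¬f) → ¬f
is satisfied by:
  {f: False}


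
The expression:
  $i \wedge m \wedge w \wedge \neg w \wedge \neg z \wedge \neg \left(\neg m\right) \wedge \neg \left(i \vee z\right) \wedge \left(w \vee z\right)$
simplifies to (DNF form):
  $\text{False}$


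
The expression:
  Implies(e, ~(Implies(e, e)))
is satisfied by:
  {e: False}


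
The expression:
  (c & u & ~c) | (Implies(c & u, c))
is always true.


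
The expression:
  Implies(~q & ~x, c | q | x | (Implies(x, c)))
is always true.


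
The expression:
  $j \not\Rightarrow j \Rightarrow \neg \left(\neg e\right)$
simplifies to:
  $\text{True}$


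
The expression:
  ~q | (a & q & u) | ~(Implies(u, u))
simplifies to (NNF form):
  ~q | (a & u)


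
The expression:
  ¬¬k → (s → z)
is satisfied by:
  {z: True, s: False, k: False}
  {s: False, k: False, z: False}
  {z: True, k: True, s: False}
  {k: True, s: False, z: False}
  {z: True, s: True, k: False}
  {s: True, z: False, k: False}
  {z: True, k: True, s: True}


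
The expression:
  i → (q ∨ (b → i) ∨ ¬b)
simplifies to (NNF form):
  True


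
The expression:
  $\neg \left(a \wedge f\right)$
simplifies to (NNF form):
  $\neg a \vee \neg f$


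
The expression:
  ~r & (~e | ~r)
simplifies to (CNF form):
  ~r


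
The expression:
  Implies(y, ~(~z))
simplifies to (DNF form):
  z | ~y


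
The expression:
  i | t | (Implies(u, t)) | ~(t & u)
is always true.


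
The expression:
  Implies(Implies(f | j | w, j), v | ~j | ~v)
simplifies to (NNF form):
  True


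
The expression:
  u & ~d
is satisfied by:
  {u: True, d: False}


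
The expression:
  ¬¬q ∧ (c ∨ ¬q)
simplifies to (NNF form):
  c ∧ q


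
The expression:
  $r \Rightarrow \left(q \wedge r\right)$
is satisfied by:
  {q: True, r: False}
  {r: False, q: False}
  {r: True, q: True}


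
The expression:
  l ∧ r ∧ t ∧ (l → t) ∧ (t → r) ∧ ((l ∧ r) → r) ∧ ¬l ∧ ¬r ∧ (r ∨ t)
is never true.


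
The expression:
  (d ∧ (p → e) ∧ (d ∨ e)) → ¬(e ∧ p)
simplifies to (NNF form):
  ¬d ∨ ¬e ∨ ¬p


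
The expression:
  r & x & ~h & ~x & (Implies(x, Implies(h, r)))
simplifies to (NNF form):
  False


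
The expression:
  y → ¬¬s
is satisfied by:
  {s: True, y: False}
  {y: False, s: False}
  {y: True, s: True}


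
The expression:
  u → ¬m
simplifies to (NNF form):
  ¬m ∨ ¬u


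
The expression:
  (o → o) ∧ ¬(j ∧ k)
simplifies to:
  ¬j ∨ ¬k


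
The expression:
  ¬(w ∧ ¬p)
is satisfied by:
  {p: True, w: False}
  {w: False, p: False}
  {w: True, p: True}


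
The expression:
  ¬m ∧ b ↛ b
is never true.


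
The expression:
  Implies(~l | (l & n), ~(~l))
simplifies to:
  l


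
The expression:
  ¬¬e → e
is always true.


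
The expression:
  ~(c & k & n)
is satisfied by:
  {k: False, n: False, c: False}
  {c: True, k: False, n: False}
  {n: True, k: False, c: False}
  {c: True, n: True, k: False}
  {k: True, c: False, n: False}
  {c: True, k: True, n: False}
  {n: True, k: True, c: False}


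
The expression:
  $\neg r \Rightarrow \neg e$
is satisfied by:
  {r: True, e: False}
  {e: False, r: False}
  {e: True, r: True}


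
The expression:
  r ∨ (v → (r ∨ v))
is always true.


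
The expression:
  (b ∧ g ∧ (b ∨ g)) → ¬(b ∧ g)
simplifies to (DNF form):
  ¬b ∨ ¬g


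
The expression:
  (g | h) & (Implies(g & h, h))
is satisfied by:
  {g: True, h: True}
  {g: True, h: False}
  {h: True, g: False}


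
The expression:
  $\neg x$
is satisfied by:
  {x: False}


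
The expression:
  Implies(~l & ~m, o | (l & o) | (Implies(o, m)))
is always true.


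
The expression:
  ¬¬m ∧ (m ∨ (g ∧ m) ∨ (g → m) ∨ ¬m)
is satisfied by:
  {m: True}


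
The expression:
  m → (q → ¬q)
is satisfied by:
  {m: False, q: False}
  {q: True, m: False}
  {m: True, q: False}


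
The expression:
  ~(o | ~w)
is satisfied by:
  {w: True, o: False}


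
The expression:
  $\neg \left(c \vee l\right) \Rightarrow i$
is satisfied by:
  {i: True, c: True, l: True}
  {i: True, c: True, l: False}
  {i: True, l: True, c: False}
  {i: True, l: False, c: False}
  {c: True, l: True, i: False}
  {c: True, l: False, i: False}
  {l: True, c: False, i: False}


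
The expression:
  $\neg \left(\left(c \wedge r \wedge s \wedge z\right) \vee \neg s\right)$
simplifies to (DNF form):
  $\left(s \wedge \neg c\right) \vee \left(s \wedge \neg r\right) \vee \left(s \wedge \neg z\right)$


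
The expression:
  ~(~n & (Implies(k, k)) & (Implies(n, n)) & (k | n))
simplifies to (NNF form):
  n | ~k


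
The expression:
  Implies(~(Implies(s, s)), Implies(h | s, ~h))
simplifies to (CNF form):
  True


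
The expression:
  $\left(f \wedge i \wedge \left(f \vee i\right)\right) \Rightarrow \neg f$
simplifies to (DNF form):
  $\neg f \vee \neg i$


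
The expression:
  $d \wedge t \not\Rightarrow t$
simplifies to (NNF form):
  $\text{False}$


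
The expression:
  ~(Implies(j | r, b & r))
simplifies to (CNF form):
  (j | r) & (j | ~b) & (r | ~r) & (~b | ~r)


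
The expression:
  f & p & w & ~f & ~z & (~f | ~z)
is never true.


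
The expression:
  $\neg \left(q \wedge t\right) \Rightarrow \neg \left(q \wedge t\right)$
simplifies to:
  $\text{True}$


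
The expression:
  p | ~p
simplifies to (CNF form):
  True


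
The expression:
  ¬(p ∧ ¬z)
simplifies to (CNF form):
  z ∨ ¬p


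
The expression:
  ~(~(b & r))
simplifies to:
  b & r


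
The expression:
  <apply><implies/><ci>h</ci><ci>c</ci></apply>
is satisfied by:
  {c: True, h: False}
  {h: False, c: False}
  {h: True, c: True}


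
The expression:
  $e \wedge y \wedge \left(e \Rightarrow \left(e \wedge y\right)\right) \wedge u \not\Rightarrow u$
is never true.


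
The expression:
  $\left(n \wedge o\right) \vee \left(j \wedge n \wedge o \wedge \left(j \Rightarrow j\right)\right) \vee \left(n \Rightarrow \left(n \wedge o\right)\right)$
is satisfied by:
  {o: True, n: False}
  {n: False, o: False}
  {n: True, o: True}


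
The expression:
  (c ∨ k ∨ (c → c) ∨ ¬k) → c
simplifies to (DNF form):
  c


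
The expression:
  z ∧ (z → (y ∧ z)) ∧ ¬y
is never true.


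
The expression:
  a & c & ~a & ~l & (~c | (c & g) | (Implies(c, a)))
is never true.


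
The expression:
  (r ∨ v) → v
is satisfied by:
  {v: True, r: False}
  {r: False, v: False}
  {r: True, v: True}


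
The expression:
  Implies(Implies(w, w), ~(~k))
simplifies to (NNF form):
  k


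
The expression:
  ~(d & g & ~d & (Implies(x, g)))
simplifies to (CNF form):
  True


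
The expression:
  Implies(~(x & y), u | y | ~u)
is always true.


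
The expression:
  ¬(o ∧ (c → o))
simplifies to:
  ¬o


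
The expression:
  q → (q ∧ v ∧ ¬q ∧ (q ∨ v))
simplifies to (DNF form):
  ¬q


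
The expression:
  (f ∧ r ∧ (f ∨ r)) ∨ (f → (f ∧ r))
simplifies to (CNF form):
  r ∨ ¬f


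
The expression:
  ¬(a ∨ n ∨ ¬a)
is never true.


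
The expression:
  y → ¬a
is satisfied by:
  {y: False, a: False}
  {a: True, y: False}
  {y: True, a: False}


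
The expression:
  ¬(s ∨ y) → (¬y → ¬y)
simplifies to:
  True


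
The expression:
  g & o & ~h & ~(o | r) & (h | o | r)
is never true.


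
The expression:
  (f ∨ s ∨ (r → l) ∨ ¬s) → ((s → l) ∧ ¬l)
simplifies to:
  ¬l ∧ ¬s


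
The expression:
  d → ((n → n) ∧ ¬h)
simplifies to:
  ¬d ∨ ¬h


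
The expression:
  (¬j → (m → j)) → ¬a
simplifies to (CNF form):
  (m ∨ ¬a) ∧ (¬a ∨ ¬j)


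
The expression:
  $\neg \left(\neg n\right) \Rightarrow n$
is always true.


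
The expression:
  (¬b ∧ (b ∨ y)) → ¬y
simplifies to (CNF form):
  b ∨ ¬y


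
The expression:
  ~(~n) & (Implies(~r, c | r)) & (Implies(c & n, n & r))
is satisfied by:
  {r: True, n: True}


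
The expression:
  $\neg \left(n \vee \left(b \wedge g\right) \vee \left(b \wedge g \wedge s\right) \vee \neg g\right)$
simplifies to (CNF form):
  $g \wedge \neg b \wedge \neg n$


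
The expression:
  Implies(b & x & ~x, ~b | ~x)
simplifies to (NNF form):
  True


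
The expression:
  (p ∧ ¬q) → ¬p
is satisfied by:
  {q: True, p: False}
  {p: False, q: False}
  {p: True, q: True}


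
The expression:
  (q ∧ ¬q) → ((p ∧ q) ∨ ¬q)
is always true.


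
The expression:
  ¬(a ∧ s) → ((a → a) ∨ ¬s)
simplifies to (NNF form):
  True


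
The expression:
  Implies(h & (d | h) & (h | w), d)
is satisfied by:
  {d: True, h: False}
  {h: False, d: False}
  {h: True, d: True}


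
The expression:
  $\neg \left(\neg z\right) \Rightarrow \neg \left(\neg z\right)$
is always true.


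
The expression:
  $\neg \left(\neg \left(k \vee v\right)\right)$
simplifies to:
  $k \vee v$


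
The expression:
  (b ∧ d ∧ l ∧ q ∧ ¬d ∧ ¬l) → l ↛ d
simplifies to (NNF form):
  True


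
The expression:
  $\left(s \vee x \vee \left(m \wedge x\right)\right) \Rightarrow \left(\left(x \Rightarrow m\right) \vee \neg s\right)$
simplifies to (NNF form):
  $m \vee \neg s \vee \neg x$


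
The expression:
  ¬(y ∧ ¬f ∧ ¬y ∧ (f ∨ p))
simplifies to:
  True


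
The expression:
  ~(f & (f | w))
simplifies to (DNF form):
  ~f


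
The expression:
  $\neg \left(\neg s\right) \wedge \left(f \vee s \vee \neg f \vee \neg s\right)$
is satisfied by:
  {s: True}


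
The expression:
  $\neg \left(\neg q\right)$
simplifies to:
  $q$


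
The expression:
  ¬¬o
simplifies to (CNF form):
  o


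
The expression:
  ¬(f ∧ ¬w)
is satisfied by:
  {w: True, f: False}
  {f: False, w: False}
  {f: True, w: True}


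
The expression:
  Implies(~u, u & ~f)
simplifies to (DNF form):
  u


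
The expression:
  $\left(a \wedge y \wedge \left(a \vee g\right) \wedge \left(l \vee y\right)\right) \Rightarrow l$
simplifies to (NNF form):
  $l \vee \neg a \vee \neg y$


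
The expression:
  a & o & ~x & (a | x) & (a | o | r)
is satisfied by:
  {a: True, o: True, x: False}


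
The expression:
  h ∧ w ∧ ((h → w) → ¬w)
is never true.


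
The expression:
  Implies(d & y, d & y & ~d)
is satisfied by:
  {d: False, y: False}
  {y: True, d: False}
  {d: True, y: False}


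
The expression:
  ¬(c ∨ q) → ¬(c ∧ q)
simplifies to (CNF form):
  True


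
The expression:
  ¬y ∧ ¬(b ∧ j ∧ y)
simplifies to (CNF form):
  ¬y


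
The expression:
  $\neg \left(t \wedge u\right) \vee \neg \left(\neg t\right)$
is always true.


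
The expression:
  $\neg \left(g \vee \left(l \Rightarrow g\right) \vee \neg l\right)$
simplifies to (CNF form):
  $l \wedge \neg g$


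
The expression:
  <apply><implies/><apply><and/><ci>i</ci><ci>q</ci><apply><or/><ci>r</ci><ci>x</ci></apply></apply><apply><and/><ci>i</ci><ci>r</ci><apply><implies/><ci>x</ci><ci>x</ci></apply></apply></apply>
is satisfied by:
  {r: True, q: False, x: False, i: False}
  {r: False, q: False, x: False, i: False}
  {r: True, i: True, q: False, x: False}
  {i: True, r: False, q: False, x: False}
  {r: True, x: True, i: False, q: False}
  {x: True, i: False, q: False, r: False}
  {r: True, i: True, x: True, q: False}
  {i: True, x: True, r: False, q: False}
  {r: True, q: True, i: False, x: False}
  {q: True, i: False, x: False, r: False}
  {r: True, i: True, q: True, x: False}
  {i: True, q: True, r: False, x: False}
  {r: True, x: True, q: True, i: False}
  {x: True, q: True, i: False, r: False}
  {r: True, i: True, x: True, q: True}


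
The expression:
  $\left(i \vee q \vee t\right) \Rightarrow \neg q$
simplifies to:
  $\neg q$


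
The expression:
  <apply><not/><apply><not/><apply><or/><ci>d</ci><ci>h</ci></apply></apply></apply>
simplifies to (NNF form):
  <apply><or/><ci>d</ci><ci>h</ci></apply>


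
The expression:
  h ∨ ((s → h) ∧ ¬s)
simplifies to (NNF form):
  h ∨ ¬s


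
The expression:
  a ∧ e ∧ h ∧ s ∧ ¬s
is never true.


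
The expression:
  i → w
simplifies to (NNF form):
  w ∨ ¬i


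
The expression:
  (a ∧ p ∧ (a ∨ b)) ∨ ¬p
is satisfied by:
  {a: True, p: False}
  {p: False, a: False}
  {p: True, a: True}


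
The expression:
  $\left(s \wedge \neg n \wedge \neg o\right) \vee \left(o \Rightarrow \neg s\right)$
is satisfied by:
  {s: False, o: False}
  {o: True, s: False}
  {s: True, o: False}


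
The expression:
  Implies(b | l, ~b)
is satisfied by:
  {b: False}


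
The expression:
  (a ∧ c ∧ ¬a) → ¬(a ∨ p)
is always true.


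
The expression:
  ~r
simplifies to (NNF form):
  ~r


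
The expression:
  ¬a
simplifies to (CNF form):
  ¬a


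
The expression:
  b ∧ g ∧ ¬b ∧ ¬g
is never true.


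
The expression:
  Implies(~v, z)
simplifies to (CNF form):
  v | z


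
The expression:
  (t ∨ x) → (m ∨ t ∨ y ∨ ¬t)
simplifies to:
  True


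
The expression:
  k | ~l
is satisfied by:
  {k: True, l: False}
  {l: False, k: False}
  {l: True, k: True}


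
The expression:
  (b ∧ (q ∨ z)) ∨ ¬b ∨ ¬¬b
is always true.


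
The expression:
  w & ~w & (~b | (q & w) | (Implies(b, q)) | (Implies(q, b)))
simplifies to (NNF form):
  False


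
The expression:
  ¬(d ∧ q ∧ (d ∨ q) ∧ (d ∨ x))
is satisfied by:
  {q: False, d: False}
  {d: True, q: False}
  {q: True, d: False}


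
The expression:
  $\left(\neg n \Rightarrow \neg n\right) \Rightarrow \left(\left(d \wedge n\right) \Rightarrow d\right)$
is always true.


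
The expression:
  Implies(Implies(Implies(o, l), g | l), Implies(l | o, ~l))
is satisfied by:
  {l: False}


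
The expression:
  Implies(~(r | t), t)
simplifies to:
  r | t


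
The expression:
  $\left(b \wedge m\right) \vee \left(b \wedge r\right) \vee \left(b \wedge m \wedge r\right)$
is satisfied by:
  {b: True, r: True, m: True}
  {b: True, r: True, m: False}
  {b: True, m: True, r: False}


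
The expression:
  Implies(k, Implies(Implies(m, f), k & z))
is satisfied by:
  {z: True, m: True, f: False, k: False}
  {z: True, f: False, k: False, m: False}
  {z: True, m: True, f: True, k: False}
  {z: True, f: True, k: False, m: False}
  {m: True, f: False, k: False, z: False}
  {m: False, f: False, k: False, z: False}
  {m: True, f: True, k: False, z: False}
  {f: True, m: False, k: False, z: False}
  {m: True, k: True, z: True, f: False}
  {k: True, z: True, m: False, f: False}
  {m: True, k: True, z: True, f: True}
  {k: True, z: True, f: True, m: False}
  {k: True, m: True, z: False, f: False}


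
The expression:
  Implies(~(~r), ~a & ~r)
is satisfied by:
  {r: False}


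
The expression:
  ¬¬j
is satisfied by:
  {j: True}


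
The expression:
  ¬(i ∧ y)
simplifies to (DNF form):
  ¬i ∨ ¬y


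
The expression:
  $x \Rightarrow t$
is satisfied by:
  {t: True, x: False}
  {x: False, t: False}
  {x: True, t: True}


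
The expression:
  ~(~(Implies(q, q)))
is always true.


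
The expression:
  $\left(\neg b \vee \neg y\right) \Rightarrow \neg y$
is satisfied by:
  {b: True, y: False}
  {y: False, b: False}
  {y: True, b: True}


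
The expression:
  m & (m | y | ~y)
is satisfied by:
  {m: True}


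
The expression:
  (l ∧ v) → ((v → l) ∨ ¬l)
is always true.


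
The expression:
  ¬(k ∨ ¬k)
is never true.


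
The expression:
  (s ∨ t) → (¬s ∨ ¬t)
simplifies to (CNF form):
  ¬s ∨ ¬t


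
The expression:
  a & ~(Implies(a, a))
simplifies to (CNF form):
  False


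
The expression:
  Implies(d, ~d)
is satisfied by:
  {d: False}


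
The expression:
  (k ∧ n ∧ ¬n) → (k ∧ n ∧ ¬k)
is always true.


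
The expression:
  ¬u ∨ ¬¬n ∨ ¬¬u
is always true.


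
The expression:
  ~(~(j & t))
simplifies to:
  j & t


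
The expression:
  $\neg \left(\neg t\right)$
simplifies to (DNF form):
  $t$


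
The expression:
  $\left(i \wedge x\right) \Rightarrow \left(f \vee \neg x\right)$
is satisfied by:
  {f: True, x: False, i: False}
  {f: False, x: False, i: False}
  {i: True, f: True, x: False}
  {i: True, f: False, x: False}
  {x: True, f: True, i: False}
  {x: True, f: False, i: False}
  {x: True, i: True, f: True}


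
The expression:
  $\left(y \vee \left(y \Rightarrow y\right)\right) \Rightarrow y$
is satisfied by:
  {y: True}


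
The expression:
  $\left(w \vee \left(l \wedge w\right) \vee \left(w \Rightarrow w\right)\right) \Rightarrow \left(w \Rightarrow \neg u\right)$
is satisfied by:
  {w: False, u: False}
  {u: True, w: False}
  {w: True, u: False}


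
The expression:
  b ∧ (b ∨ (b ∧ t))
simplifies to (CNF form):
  b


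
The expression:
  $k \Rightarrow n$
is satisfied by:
  {n: True, k: False}
  {k: False, n: False}
  {k: True, n: True}


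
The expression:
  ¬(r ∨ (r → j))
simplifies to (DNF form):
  False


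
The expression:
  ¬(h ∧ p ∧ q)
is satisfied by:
  {p: False, q: False, h: False}
  {h: True, p: False, q: False}
  {q: True, p: False, h: False}
  {h: True, q: True, p: False}
  {p: True, h: False, q: False}
  {h: True, p: True, q: False}
  {q: True, p: True, h: False}


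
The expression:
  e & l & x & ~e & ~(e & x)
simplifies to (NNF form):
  False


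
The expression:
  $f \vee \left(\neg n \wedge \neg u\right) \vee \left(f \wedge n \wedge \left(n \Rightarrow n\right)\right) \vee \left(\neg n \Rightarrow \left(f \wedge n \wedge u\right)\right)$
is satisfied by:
  {n: True, f: True, u: False}
  {n: True, f: False, u: False}
  {f: True, n: False, u: False}
  {n: False, f: False, u: False}
  {n: True, u: True, f: True}
  {n: True, u: True, f: False}
  {u: True, f: True, n: False}


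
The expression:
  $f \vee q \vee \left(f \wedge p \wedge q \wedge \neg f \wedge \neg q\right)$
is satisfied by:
  {q: True, f: True}
  {q: True, f: False}
  {f: True, q: False}


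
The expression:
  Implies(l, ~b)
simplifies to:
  ~b | ~l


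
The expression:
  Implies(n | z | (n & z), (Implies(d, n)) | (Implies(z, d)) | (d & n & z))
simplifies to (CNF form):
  True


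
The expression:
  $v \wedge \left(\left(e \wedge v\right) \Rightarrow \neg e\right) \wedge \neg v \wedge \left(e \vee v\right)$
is never true.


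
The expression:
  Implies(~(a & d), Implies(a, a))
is always true.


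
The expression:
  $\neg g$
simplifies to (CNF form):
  $\neg g$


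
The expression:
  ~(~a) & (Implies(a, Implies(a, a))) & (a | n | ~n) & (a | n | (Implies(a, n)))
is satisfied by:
  {a: True}


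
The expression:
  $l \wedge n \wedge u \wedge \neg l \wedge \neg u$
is never true.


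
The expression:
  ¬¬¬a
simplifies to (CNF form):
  ¬a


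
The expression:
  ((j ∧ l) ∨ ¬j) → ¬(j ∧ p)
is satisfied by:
  {l: False, p: False, j: False}
  {j: True, l: False, p: False}
  {p: True, l: False, j: False}
  {j: True, p: True, l: False}
  {l: True, j: False, p: False}
  {j: True, l: True, p: False}
  {p: True, l: True, j: False}


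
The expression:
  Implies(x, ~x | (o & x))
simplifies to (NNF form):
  o | ~x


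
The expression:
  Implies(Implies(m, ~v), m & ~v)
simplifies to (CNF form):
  m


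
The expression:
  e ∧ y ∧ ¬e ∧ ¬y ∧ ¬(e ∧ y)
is never true.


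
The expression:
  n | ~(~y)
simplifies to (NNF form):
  n | y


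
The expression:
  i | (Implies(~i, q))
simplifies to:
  i | q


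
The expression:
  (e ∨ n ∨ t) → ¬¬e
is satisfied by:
  {e: True, t: False, n: False}
  {n: True, e: True, t: False}
  {e: True, t: True, n: False}
  {n: True, e: True, t: True}
  {n: False, t: False, e: False}


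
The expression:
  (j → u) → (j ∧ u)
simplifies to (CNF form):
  j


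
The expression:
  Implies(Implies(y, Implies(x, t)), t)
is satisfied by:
  {x: True, t: True, y: True}
  {x: True, t: True, y: False}
  {t: True, y: True, x: False}
  {t: True, y: False, x: False}
  {x: True, y: True, t: False}


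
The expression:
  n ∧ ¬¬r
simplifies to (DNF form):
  n ∧ r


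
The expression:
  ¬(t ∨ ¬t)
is never true.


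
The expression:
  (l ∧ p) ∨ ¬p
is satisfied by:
  {l: True, p: False}
  {p: False, l: False}
  {p: True, l: True}


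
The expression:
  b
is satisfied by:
  {b: True}


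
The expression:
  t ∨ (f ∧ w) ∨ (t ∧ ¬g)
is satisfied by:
  {t: True, w: True, f: True}
  {t: True, w: True, f: False}
  {t: True, f: True, w: False}
  {t: True, f: False, w: False}
  {w: True, f: True, t: False}


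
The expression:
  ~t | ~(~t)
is always true.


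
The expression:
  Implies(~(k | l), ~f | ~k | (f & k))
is always true.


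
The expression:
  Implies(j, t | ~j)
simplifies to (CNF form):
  t | ~j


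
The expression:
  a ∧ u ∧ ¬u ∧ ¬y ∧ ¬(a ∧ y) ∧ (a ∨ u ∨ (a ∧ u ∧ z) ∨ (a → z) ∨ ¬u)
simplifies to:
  False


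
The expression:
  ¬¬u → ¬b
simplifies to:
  ¬b ∨ ¬u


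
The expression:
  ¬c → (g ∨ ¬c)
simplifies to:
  True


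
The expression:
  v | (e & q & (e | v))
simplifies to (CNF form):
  (e | v) & (q | v)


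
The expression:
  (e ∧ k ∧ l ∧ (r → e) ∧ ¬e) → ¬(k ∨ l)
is always true.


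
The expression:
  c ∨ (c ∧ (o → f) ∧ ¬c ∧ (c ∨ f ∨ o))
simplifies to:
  c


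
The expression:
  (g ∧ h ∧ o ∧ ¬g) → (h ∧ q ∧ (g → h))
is always true.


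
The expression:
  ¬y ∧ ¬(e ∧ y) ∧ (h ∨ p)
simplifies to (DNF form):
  (h ∧ ¬y) ∨ (p ∧ ¬y)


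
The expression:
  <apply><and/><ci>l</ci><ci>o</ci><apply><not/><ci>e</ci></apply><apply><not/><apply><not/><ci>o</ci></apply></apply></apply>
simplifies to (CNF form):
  <apply><and/><ci>l</ci><ci>o</ci><apply><not/><ci>e</ci></apply></apply>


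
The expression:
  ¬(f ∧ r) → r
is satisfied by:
  {r: True}


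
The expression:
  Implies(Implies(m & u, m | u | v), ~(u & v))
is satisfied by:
  {u: False, v: False}
  {v: True, u: False}
  {u: True, v: False}


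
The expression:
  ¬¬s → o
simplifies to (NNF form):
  o ∨ ¬s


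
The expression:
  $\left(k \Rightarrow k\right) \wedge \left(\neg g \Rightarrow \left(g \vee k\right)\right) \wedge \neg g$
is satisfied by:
  {k: True, g: False}


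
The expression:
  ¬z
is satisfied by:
  {z: False}


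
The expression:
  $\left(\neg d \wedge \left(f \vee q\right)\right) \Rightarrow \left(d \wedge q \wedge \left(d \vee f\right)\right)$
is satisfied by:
  {d: True, q: False, f: False}
  {f: True, d: True, q: False}
  {d: True, q: True, f: False}
  {f: True, d: True, q: True}
  {f: False, q: False, d: False}


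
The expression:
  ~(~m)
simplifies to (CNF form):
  m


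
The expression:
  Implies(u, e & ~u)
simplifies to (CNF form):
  ~u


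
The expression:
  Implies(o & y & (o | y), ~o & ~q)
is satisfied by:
  {o: False, y: False}
  {y: True, o: False}
  {o: True, y: False}


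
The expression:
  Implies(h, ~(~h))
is always true.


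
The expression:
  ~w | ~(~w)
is always true.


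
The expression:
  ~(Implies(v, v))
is never true.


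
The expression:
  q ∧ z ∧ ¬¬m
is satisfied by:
  {z: True, m: True, q: True}


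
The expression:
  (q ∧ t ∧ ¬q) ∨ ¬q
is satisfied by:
  {q: False}


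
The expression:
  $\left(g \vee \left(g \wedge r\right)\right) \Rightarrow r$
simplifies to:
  $r \vee \neg g$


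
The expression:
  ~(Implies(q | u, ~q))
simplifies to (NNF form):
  q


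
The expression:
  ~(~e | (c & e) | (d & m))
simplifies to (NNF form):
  e & ~c & (~d | ~m)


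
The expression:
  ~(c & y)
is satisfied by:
  {c: False, y: False}
  {y: True, c: False}
  {c: True, y: False}


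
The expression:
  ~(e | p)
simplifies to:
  ~e & ~p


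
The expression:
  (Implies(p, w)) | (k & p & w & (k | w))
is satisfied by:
  {w: True, p: False}
  {p: False, w: False}
  {p: True, w: True}


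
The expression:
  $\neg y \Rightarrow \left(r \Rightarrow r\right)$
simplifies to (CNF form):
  $\text{True}$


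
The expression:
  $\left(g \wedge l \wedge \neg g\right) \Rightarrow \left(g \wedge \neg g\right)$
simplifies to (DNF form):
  $\text{True}$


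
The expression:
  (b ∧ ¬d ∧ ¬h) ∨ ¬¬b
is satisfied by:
  {b: True}


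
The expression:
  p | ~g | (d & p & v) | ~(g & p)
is always true.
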